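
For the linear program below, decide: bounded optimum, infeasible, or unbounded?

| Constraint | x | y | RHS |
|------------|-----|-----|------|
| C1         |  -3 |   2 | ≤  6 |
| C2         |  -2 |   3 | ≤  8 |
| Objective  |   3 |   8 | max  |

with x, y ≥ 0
Feasible point: (0, 0) satisfies every constraint, so the LP is feasible.
Direction d = (1, 0): for each constraint row a, a·d ≤ 0 —
  (-3)(1) + (2)(0) = -3 ≤ 0
  (-2)(1) + (3)(0) = -2 ≤ 0
and d ≥ 0, so (0, 0) + t·d stays feasible for every t ≥ 0. Along this ray z = 3x + 8y changes by 3 per unit t, so z → +∞.

Unbounded — the objective can increase without bound over the feasible region.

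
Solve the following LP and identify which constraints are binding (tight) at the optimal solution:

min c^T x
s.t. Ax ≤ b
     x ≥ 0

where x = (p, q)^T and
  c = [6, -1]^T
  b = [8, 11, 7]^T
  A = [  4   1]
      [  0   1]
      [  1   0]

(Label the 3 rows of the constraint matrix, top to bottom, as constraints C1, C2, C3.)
Optimal: p = 0, q = 8
Slack at optimum:
  C1: slack = 0 (binding)
  C2: slack = 3
  C3: slack = 7
  p ≥ 0: p = 0 (binding)
  q ≥ 0: q = 8
Binding constraints: C1, p ≥ 0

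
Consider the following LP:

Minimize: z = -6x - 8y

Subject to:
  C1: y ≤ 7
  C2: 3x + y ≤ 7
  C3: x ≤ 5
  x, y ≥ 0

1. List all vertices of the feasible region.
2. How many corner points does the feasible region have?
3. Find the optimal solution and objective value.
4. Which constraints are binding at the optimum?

1. (0, 0), (2.333, 0), (0, 7)
2. 3
3. x = 0, y = 7, z = -56
4. C1, C2, x ≥ 0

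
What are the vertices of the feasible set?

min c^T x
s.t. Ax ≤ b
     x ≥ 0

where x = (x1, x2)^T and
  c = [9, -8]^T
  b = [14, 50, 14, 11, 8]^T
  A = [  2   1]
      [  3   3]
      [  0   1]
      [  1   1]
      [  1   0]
Each vertex is the intersection of two constraint boundaries that also satisfies all remaining constraints:
  x1 = 0 and x2 = 0 → (0, 0)
  2x1 + x2 = 14 and x2 = 0 → (7, 0)
  2x1 + x2 = 14 and x1 + x2 = 11 → (3, 8)
  x1 + x2 = 11 and x1 = 0 → (0, 11)

Vertices: (0, 0), (7, 0), (3, 8), (0, 11)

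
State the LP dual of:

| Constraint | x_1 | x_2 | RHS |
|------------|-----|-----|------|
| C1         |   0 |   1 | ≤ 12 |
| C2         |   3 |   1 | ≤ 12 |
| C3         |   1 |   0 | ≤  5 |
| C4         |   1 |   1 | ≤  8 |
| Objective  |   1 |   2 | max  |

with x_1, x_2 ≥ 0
Minimize: z = 12y1 + 12y2 + 5y3 + 8y4

Subject to:
  C1: -3y2 - y3 - y4 ≤ -1
  C2: -y1 - y2 - y4 ≤ -2
  y1, y2, y3, y4 ≥ 0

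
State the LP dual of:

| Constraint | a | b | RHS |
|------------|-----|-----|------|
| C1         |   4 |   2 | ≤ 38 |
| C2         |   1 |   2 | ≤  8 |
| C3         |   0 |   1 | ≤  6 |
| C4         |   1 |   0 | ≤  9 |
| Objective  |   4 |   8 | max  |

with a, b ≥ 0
Minimize: z = 38y1 + 8y2 + 6y3 + 9y4

Subject to:
  C1: -4y1 - y2 - y4 ≤ -4
  C2: -2y1 - 2y2 - y3 ≤ -8
  y1, y2, y3, y4 ≥ 0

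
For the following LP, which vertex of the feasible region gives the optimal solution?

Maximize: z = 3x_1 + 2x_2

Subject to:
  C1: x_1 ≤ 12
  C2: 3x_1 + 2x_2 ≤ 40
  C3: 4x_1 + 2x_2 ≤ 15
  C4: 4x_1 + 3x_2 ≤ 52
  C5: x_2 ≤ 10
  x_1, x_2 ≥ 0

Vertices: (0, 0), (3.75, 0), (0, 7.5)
Evaluating z = 3x_1 + 2x_2 at each vertex:
  (0, 0): z = 0
  (3.75, 0): z = 11.25
  (0, 7.5): z = 15

The largest value is z = 15, attained at (0, 7.5).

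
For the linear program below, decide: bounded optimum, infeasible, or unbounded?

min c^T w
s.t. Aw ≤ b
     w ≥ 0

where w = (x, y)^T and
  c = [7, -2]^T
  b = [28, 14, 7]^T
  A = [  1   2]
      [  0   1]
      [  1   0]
The point (0, 14) satisfies every constraint, so the LP is feasible; the constraints give x ≤ 7 and y ≤ 14, which with x, y ≥ 0 keep the feasible region inside a bounded box. A feasible, bounded LP attains a finite optimum at a vertex.

Bounded optimum: z* = -28 at (0, 14).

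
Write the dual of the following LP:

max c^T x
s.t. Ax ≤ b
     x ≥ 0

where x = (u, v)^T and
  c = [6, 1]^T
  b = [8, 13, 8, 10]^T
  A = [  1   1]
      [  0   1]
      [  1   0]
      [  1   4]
Minimize: z = 8y1 + 13y2 + 8y3 + 10y4

Subject to:
  C1: -y1 - y3 - y4 ≤ -6
  C2: -y1 - y2 - 4y4 ≤ -1
  y1, y2, y3, y4 ≥ 0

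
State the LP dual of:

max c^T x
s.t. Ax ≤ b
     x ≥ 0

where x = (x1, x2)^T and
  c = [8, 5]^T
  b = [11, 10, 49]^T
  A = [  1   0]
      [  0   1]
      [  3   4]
Minimize: z = 11y1 + 10y2 + 49y3

Subject to:
  C1: -y1 - 3y3 ≤ -8
  C2: -y2 - 4y3 ≤ -5
  y1, y2, y3 ≥ 0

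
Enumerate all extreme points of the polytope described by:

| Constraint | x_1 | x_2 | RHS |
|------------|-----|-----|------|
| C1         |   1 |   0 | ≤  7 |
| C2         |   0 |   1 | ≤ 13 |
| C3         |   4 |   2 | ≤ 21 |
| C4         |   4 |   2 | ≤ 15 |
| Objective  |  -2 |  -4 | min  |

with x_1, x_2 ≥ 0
Each vertex is the intersection of two constraint boundaries that also satisfies all remaining constraints:
  x_1 = 0 and x_2 = 0 → (0, 0)
  4x_1 + 2x_2 = 15 and x_2 = 0 → (3.75, 0)
  4x_1 + 2x_2 = 15 and x_1 = 0 → (0, 7.5)

Vertices: (0, 0), (3.75, 0), (0, 7.5)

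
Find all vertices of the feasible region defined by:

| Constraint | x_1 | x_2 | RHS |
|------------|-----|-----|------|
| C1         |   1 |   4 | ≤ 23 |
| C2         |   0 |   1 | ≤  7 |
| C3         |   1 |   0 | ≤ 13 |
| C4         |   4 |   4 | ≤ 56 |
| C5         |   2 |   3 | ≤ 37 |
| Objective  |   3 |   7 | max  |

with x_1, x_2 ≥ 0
Each vertex is the intersection of two constraint boundaries that also satisfies all remaining constraints:
  x_1 = 0 and x_2 = 0 → (0, 0)
  x_1 = 13 and x_2 = 0 → (13, 0)
  x_1 = 13 and 4x_1 + 4x_2 = 56 → (13, 1)
  x_1 + 4x_2 = 23 and 4x_1 + 4x_2 = 56 → (11, 3)
  x_1 + 4x_2 = 23 and x_1 = 0 → (0, 5.75)

Vertices: (0, 0), (13, 0), (13, 1), (11, 3), (0, 5.75)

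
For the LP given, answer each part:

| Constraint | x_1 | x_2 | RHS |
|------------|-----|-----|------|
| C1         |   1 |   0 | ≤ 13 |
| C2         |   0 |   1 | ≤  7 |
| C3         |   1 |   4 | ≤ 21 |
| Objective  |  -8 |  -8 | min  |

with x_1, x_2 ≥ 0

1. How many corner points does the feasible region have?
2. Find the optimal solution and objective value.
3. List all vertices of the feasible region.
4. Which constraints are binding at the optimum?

1. 4
2. x_1 = 13, x_2 = 2, z = -120
3. (0, 0), (13, 0), (13, 2), (0, 5.25)
4. C1, C3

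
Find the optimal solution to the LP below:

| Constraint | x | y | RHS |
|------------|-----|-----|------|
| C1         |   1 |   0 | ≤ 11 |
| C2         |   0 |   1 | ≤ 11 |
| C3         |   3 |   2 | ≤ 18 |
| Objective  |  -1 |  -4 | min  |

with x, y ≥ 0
x = 0, y = 9, z = -36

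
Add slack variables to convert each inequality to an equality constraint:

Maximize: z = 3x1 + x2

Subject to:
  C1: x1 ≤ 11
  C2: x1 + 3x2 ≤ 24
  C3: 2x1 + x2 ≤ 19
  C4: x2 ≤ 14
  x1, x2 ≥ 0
max z = 3x1 + x2

s.t.
  x1 + s1 = 11
  x1 + 3x2 + s2 = 24
  2x1 + x2 + s3 = 19
  x2 + s4 = 14
  x1, x2, s1, s2, s3, s4 ≥ 0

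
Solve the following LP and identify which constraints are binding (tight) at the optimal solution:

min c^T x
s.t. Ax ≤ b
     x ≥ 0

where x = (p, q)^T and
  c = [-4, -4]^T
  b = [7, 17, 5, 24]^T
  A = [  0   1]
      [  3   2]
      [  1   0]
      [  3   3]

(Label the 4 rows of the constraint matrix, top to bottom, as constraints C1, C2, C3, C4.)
Optimal: p = 1, q = 7
Binding: C1, C2, C4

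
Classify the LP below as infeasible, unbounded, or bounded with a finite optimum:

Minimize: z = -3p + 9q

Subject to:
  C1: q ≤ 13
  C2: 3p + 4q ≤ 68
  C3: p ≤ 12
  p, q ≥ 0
The point (12, 0) satisfies every constraint, so the LP is feasible; the constraints give p ≤ 12 and q ≤ 13, which with p, q ≥ 0 keep the feasible region inside a bounded box. A feasible, bounded LP attains a finite optimum at a vertex.

Evaluating z = -3p + 9q at each vertex:
  (0, 0): z = 0
  (12, 0): z = -36
  (12, 8): z = 36
  (5.333, 13): z = 101
  (0, 13): z = 117

Bounded optimum: z* = -36 at (12, 0).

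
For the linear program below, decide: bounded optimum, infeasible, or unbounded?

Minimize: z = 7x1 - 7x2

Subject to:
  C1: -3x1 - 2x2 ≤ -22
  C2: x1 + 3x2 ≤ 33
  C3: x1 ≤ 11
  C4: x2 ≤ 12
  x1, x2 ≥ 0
The point (0, 11) satisfies every constraint, so the LP is feasible; the constraints give x1 ≤ 11 and x2 ≤ 12, which with x1, x2 ≥ 0 keep the feasible region inside a bounded box. A feasible, bounded LP attains a finite optimum at a vertex.

Evaluating z = 7x1 - 7x2 at each vertex:
  (7.333, 0): z = 51.33
  (11, 0): z = 77
  (11, 7.333): z = 25.67
  (0, 11): z = -77

Feasible with finite optimum z* = -77 at (0, 11).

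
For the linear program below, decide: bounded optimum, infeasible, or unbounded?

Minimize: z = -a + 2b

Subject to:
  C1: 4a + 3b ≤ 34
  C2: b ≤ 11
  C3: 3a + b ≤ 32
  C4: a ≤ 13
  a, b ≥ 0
The point (8.5, 0) satisfies every constraint, so the LP is feasible; the constraints give a ≤ 13 and b ≤ 11, which with a, b ≥ 0 keep the feasible region inside a bounded box. A feasible, bounded LP attains a finite optimum at a vertex.

Bounded optimum: z* = -8.5 at (8.5, 0).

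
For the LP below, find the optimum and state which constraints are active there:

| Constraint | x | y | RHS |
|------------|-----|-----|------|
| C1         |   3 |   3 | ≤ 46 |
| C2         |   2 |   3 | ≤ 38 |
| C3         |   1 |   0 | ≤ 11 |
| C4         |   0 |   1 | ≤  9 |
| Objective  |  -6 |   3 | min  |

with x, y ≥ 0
Optimal: x = 11, y = 0
Slack at optimum:
  C1: slack = 13
  C2: slack = 16
  C3: slack = 0 (binding)
  C4: slack = 9
  x ≥ 0: x = 11
  y ≥ 0: y = 0 (binding)
Binding constraints: C3, y ≥ 0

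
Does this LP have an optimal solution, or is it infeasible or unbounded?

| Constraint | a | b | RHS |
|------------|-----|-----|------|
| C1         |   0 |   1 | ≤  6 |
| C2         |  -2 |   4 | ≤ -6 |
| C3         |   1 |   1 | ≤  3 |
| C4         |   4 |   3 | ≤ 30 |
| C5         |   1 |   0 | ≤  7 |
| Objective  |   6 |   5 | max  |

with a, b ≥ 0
The point (3, 0) satisfies every constraint, so the LP is feasible; the constraints give a ≤ 7 and b ≤ 6, which with a, b ≥ 0 keep the feasible region inside a bounded box. A feasible, bounded LP attains a finite optimum at a vertex.

Feasible with finite optimum z* = 18 at (3, 0).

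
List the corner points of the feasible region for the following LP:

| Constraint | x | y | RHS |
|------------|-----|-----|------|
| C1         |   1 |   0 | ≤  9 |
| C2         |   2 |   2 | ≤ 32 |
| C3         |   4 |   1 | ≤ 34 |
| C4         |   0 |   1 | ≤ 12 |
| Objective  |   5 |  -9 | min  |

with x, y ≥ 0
Each vertex is the intersection of two constraint boundaries that also satisfies all remaining constraints:
  x = 0 and y = 0 → (0, 0)
  4x + y = 34 and y = 0 → (8.5, 0)
  2x + 2y = 32 and 4x + y = 34 → (6, 10)
  2x + 2y = 32 and y = 12 → (4, 12)
  y = 12 and x = 0 → (0, 12)

Vertices: (0, 0), (8.5, 0), (6, 10), (4, 12), (0, 12)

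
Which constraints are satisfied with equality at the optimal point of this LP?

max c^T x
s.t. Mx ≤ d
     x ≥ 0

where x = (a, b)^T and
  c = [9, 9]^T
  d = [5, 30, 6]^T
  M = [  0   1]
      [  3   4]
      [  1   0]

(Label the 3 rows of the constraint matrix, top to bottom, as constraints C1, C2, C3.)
Optimal: a = 6, b = 3
Binding: C2, C3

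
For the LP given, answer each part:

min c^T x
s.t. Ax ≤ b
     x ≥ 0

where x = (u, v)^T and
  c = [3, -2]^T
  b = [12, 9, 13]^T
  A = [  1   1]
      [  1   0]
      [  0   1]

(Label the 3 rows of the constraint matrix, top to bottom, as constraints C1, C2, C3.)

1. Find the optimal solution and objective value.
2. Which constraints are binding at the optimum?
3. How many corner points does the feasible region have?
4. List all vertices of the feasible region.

1. u = 0, v = 12, z = -24
2. C1, u ≥ 0
3. 4
4. (0, 0), (9, 0), (9, 3), (0, 12)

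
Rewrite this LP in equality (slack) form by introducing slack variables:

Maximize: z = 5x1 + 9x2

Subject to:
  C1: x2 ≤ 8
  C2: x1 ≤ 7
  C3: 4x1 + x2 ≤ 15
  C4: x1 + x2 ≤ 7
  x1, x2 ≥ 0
max z = 5x1 + 9x2

s.t.
  x2 + s1 = 8
  x1 + s2 = 7
  4x1 + x2 + s3 = 15
  x1 + x2 + s4 = 7
  x1, x2, s1, s2, s3, s4 ≥ 0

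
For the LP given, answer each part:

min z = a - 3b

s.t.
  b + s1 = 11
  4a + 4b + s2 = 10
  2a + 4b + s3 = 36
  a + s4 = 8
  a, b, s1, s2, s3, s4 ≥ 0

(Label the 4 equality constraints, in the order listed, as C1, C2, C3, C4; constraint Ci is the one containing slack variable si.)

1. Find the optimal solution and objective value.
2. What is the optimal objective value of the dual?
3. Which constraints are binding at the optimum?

1. a = 0, b = 2.5, z = -7.5
2. -7.5 (by strong duality, equal to the primal optimum)
3. C2, a ≥ 0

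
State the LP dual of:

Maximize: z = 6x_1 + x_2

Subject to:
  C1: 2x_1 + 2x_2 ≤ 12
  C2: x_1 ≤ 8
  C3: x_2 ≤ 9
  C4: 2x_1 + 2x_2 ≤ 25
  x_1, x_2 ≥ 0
Minimize: z = 12y1 + 8y2 + 9y3 + 25y4

Subject to:
  C1: -2y1 - y2 - 2y4 ≤ -6
  C2: -2y1 - y3 - 2y4 ≤ -1
  y1, y2, y3, y4 ≥ 0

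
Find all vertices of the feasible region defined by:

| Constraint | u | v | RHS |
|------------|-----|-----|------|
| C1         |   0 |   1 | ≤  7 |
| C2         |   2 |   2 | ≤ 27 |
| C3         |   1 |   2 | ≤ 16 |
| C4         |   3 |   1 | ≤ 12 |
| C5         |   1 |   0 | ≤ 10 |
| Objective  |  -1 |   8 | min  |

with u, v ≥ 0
Each vertex is the intersection of two constraint boundaries that also satisfies all remaining constraints:
  u = 0 and v = 0 → (0, 0)
  3u + v = 12 and v = 0 → (4, 0)
  v = 7 and 3u + v = 12 → (1.667, 7)
  v = 7 and u = 0 → (0, 7)

Vertices: (0, 0), (4, 0), (1.667, 7), (0, 7)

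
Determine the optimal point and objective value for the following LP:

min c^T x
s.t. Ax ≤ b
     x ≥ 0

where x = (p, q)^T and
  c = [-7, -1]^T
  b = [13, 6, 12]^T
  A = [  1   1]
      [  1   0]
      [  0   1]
Each vertex is the intersection of two constraint boundaries that also satisfies all remaining constraints:
  p = 0 and q = 0 → (0, 0)
  p = 6 and q = 0 → (6, 0)
  p + q = 13 and p = 6 → (6, 7)
  p + q = 13 and q = 12 → (1, 12)
  q = 12 and p = 0 → (0, 12)

Evaluating z = -7p - q at each vertex:
  (0, 0): z = 0
  (6, 0): z = -42
  (6, 7): z = -49
  (1, 12): z = -19
  (0, 12): z = -12

The minimum is at (6, 7) with z = -49.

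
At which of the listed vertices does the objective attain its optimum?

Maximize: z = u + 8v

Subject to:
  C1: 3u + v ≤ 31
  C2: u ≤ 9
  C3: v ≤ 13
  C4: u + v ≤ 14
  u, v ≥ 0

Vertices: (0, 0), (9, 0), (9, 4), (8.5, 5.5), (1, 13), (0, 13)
(1, 13) with z = 105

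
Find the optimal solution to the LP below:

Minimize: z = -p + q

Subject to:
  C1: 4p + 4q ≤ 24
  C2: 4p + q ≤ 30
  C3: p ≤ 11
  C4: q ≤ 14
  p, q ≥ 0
Each vertex is the intersection of two constraint boundaries that also satisfies all remaining constraints:
  p = 0 and q = 0 → (0, 0)
  4p + 4q = 24 and q = 0 → (6, 0)
  4p + 4q = 24 and p = 0 → (0, 6)

Evaluating z = -p + q at each vertex:
  (0, 0): z = 0
  (6, 0): z = -6
  (0, 6): z = 6

The minimum is at (6, 0) with z = -6.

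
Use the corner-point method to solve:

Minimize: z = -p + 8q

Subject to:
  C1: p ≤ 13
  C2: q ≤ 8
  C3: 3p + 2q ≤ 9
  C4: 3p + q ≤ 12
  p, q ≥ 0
Each vertex is the intersection of two constraint boundaries that also satisfies all remaining constraints:
  p = 0 and q = 0 → (0, 0)
  3p + 2q = 9 and q = 0 → (3, 0)
  3p + 2q = 9 and p = 0 → (0, 4.5)

Evaluating z = -p + 8q at each vertex:
  (0, 0): z = 0
  (3, 0): z = -3
  (0, 4.5): z = 36

The minimum is at (3, 0) with z = -3.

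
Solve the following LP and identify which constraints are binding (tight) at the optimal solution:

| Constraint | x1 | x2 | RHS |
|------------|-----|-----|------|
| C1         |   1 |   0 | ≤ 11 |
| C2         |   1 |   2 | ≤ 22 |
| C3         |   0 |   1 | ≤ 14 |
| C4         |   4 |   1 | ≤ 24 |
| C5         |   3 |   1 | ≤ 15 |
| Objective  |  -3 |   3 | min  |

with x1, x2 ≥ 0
Optimal: x1 = 5, x2 = 0
Slack at optimum:
  C1: slack = 6
  C2: slack = 17
  C3: slack = 14
  C4: slack = 4
  C5: slack = 0 (binding)
  x1 ≥ 0: x1 = 5
  x2 ≥ 0: x2 = 0 (binding)
Binding constraints: C5, x2 ≥ 0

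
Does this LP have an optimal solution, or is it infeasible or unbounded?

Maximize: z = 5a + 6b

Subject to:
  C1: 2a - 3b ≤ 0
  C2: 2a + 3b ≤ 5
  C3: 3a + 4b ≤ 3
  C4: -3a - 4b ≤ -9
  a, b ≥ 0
C3 requires 3a + 4b ≤ 3, while C4 (-3a - 4b ≤ -9) is equivalent to 3a + 4b ≥ 9. Together they would need 9 ≤ 3a + 4b ≤ 3, which is impossible since 9 > 3. No point satisfies all constraints.

The feasible region is empty; the LP is infeasible.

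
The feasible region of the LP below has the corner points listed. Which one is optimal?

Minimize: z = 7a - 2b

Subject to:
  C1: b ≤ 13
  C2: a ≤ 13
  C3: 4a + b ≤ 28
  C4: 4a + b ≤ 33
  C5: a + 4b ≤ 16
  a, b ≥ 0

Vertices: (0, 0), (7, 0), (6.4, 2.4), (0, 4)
Evaluating z = 7a - 2b at each vertex:
  (0, 0): z = 0
  (7, 0): z = 49
  (6.4, 2.4): z = 40
  (0, 4): z = -8

The smallest value is z = -8, attained at (0, 4).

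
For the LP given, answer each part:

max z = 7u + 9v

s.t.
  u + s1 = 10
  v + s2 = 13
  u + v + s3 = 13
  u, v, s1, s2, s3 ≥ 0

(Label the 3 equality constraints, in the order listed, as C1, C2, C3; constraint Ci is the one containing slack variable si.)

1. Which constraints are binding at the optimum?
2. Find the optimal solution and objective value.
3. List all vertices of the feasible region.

1. C2, C3, u ≥ 0
2. u = 0, v = 13, z = 117
3. (0, 0), (10, 0), (10, 3), (0, 13)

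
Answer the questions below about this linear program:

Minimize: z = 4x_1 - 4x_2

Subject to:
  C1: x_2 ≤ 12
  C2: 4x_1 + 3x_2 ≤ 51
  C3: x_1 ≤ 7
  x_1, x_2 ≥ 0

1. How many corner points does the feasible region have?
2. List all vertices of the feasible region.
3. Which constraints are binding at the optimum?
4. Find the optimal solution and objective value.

1. 5
2. (0, 0), (7, 0), (7, 7.667), (3.75, 12), (0, 12)
3. C1, x_1 ≥ 0
4. x_1 = 0, x_2 = 12, z = -48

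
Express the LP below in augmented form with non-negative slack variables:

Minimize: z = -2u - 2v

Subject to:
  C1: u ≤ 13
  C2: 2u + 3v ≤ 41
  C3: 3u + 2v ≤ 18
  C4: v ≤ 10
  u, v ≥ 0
min z = -2u - 2v

s.t.
  u + s1 = 13
  2u + 3v + s2 = 41
  3u + 2v + s3 = 18
  v + s4 = 10
  u, v, s1, s2, s3, s4 ≥ 0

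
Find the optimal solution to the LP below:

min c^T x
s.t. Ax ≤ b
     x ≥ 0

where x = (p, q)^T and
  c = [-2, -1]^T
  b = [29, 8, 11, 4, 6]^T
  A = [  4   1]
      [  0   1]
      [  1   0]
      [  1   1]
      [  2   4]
p = 3, q = 0, z = -6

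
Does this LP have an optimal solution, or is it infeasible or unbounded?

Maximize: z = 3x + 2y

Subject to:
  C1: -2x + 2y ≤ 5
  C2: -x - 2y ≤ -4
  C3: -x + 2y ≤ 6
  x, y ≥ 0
Feasible point: (0, 2) satisfies every constraint, so the LP is feasible.
Direction d = (1, 0): for each constraint row a, a·d ≤ 0 —
  (-2)(1) + (2)(0) = -2 ≤ 0
  (-1)(1) + (-2)(0) = -1 ≤ 0
  (-1)(1) + (2)(0) = -1 ≤ 0
and d ≥ 0, so (0, 2) + t·d stays feasible for every t ≥ 0. Along this ray z = 3x + 2y changes by 3 per unit t, so z → +∞.

Unbounded — the objective can increase without bound over the feasible region.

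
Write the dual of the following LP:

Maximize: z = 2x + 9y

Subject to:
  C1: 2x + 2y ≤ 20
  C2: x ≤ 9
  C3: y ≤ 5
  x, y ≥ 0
Minimize: z = 20y1 + 9y2 + 5y3

Subject to:
  C1: -2y1 - y2 ≤ -2
  C2: -2y1 - y3 ≤ -9
  y1, y2, y3 ≥ 0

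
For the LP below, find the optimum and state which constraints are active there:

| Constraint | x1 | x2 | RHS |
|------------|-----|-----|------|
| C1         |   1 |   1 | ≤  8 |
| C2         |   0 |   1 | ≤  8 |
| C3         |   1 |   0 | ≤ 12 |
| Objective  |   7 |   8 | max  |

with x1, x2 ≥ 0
Optimal: x1 = 0, x2 = 8
Slack at optimum:
  C1: slack = 0 (binding)
  C2: slack = 0 (binding)
  C3: slack = 12
  x1 ≥ 0: x1 = 0 (binding)
  x2 ≥ 0: x2 = 8
Binding constraints: C1, C2, x1 ≥ 0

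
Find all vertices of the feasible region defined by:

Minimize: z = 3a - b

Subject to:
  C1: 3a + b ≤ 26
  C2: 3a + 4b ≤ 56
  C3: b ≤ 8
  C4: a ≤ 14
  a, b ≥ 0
Each vertex is the intersection of two constraint boundaries that also satisfies all remaining constraints:
  a = 0 and b = 0 → (0, 0)
  3a + b = 26 and b = 0 → (8.667, 0)
  3a + b = 26 and b = 8 → (6, 8)
  b = 8 and a = 0 → (0, 8)

Vertices: (0, 0), (8.667, 0), (6, 8), (0, 8)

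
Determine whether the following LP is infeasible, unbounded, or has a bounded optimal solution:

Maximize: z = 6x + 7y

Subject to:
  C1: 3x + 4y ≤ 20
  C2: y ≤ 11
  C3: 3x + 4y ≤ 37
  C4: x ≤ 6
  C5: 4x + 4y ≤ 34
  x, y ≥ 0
The point (6, 0.5) satisfies every constraint, so the LP is feasible; the constraints give x ≤ 6 and y ≤ 11, which with x, y ≥ 0 keep the feasible region inside a bounded box. A feasible, bounded LP attains a finite optimum at a vertex.

Evaluating z = 6x + 7y at each vertex:
  (0, 0): z = 0
  (6, 0): z = 36
  (6, 0.5): z = 39.5
  (0, 5): z = 35

The LP has an optimal solution: (6, 0.5) with z = 39.5.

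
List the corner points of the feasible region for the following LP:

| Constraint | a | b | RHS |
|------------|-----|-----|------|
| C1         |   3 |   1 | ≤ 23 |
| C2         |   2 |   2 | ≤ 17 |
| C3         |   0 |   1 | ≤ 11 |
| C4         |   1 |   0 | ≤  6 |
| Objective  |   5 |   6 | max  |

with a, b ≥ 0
Each vertex is the intersection of two constraint boundaries that also satisfies all remaining constraints:
  a = 0 and b = 0 → (0, 0)
  a = 6 and b = 0 → (6, 0)
  2a + 2b = 17 and a = 6 → (6, 2.5)
  2a + 2b = 17 and a = 0 → (0, 8.5)

Vertices: (0, 0), (6, 0), (6, 2.5), (0, 8.5)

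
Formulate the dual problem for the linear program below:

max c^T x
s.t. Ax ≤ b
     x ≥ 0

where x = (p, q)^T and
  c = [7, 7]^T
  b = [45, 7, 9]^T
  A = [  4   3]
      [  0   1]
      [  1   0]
Minimize: z = 45y1 + 7y2 + 9y3

Subject to:
  C1: -4y1 - y3 ≤ -7
  C2: -3y1 - y2 ≤ -7
  y1, y2, y3 ≥ 0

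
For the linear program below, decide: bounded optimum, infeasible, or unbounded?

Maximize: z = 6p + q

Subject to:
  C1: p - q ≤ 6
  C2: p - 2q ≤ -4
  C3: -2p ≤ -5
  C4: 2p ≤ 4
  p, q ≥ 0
C4 requires 2p ≤ 4, while C3 (-2p ≤ -5) is equivalent to 2p ≥ 5. Together they would need 5 ≤ 2p ≤ 4, which is impossible since 5 > 4. No point satisfies all constraints.

The feasible region is empty; the LP is infeasible.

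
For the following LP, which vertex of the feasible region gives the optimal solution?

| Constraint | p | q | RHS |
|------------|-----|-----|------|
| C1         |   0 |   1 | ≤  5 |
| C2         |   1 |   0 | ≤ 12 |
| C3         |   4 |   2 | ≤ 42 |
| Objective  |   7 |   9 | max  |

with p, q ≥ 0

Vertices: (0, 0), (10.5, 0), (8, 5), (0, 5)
(8, 5) with z = 101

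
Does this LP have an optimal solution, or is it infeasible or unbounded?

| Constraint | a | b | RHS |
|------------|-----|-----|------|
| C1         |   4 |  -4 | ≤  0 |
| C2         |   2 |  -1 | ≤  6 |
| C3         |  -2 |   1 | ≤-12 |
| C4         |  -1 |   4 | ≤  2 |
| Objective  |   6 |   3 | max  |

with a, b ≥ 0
C2 requires 2a - b ≤ 6, while C3 (-2a + b ≤ -12) is equivalent to 2a - b ≥ 12. Together they would need 12 ≤ 2a - b ≤ 6, which is impossible since 12 > 6. No point satisfies all constraints.

Infeasible — the constraint set is empty.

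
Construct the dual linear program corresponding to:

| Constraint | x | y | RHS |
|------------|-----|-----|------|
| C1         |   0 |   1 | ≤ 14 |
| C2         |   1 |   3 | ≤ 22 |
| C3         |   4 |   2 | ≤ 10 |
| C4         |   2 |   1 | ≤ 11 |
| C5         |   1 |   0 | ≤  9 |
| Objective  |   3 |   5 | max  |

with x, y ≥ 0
Minimize: z = 14y1 + 22y2 + 10y3 + 11y4 + 9y5

Subject to:
  C1: -y2 - 4y3 - 2y4 - y5 ≤ -3
  C2: -y1 - 3y2 - 2y3 - y4 ≤ -5
  y1, y2, y3, y4, y5 ≥ 0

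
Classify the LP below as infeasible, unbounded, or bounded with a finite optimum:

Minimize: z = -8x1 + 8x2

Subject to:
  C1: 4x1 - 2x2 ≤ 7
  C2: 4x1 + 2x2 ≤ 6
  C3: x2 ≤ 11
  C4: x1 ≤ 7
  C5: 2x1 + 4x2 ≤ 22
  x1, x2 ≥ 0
The point (1.5, 0) satisfies every constraint, so the LP is feasible; the constraints give x1 ≤ 7 and x2 ≤ 11, which with x1, x2 ≥ 0 keep the feasible region inside a bounded box. A feasible, bounded LP attains a finite optimum at a vertex.

Bounded optimum: z* = -12 at (1.5, 0).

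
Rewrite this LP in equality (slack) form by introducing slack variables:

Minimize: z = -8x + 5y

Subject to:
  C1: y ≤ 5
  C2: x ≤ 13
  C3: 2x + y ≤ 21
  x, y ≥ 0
min z = -8x + 5y

s.t.
  y + s1 = 5
  x + s2 = 13
  2x + y + s3 = 21
  x, y, s1, s2, s3 ≥ 0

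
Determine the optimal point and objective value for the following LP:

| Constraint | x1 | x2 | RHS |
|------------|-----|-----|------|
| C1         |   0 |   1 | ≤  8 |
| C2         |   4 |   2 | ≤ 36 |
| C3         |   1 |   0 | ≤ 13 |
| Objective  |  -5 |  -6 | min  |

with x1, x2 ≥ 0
x1 = 5, x2 = 8, z = -73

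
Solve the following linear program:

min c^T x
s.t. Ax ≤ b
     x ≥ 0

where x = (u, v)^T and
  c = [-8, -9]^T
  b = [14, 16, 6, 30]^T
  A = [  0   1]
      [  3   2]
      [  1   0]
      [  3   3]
Each vertex is the intersection of two constraint boundaries that also satisfies all remaining constraints:
  u = 0 and v = 0 → (0, 0)
  3u + 2v = 16 and v = 0 → (5.333, 0)
  3u + 2v = 16 and u = 0 → (0, 8)

Evaluating z = -8u - 9v at each vertex:
  (0, 0): z = 0
  (5.333, 0): z = -42.67
  (0, 8): z = -72

The minimum is at (0, 8) with z = -72.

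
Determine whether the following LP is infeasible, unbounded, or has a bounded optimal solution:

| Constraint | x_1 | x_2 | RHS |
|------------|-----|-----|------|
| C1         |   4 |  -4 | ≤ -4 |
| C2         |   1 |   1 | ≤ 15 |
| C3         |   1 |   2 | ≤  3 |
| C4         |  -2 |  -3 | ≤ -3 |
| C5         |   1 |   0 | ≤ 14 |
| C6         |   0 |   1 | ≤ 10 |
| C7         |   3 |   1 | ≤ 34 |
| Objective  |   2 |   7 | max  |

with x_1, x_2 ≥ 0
The point (0, 1.5) satisfies every constraint, so the LP is feasible; the constraints give x_1 ≤ 14 and x_2 ≤ 10, which with x_1, x_2 ≥ 0 keep the feasible region inside a bounded box. A feasible, bounded LP attains a finite optimum at a vertex.

Bounded optimum: z* = 10.5 at (0, 1.5).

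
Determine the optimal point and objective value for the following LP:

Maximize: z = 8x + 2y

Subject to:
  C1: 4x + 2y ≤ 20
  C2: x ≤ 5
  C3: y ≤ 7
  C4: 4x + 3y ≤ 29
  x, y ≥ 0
Each vertex is the intersection of two constraint boundaries that also satisfies all remaining constraints:
  x = 0 and y = 0 → (0, 0)
  4x + 2y = 20 and x = 5 → (5, 0)
  4x + 2y = 20 and y = 7 → (1.5, 7)
  y = 7 and x = 0 → (0, 7)

Evaluating z = 8x + 2y at each vertex:
  (0, 0): z = 0
  (5, 0): z = 40
  (1.5, 7): z = 26
  (0, 7): z = 14

The maximum is at (5, 0) with z = 40.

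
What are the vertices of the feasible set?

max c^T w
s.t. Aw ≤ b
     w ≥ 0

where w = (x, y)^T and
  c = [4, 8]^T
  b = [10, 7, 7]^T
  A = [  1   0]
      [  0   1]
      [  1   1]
Each vertex is the intersection of two constraint boundaries that also satisfies all remaining constraints:
  x = 0 and y = 0 → (0, 0)
  x + y = 7 and y = 0 → (7, 0)
  y = 7 and x + y = 7 → (0, 7)

Vertices: (0, 0), (7, 0), (0, 7)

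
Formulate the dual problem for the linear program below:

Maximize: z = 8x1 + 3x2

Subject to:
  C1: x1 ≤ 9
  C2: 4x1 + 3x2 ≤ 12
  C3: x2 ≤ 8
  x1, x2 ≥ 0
Minimize: z = 9y1 + 12y2 + 8y3

Subject to:
  C1: -y1 - 4y2 ≤ -8
  C2: -3y2 - y3 ≤ -3
  y1, y2, y3 ≥ 0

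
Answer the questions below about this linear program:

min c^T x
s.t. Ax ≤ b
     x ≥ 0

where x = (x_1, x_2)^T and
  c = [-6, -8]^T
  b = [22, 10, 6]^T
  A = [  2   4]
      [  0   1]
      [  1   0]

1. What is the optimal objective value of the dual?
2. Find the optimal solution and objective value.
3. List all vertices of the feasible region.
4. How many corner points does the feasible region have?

1. -56 (by strong duality, equal to the primal optimum)
2. x_1 = 6, x_2 = 2.5, z = -56
3. (0, 0), (6, 0), (6, 2.5), (0, 5.5)
4. 4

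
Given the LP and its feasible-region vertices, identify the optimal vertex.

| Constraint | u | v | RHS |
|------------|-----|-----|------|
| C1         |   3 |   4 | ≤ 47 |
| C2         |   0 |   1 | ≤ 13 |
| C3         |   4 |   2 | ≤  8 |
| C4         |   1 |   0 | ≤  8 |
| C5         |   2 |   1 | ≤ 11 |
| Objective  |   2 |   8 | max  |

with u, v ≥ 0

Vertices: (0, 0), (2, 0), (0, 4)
(0, 4) with z = 32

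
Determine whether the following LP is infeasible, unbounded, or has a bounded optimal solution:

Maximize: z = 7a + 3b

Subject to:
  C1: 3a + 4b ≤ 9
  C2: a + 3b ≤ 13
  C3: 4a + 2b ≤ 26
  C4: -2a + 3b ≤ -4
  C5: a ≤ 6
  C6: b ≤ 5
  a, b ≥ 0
The point (3, 0) satisfies every constraint, so the LP is feasible; the constraints give a ≤ 6 and b ≤ 5, which with a, b ≥ 0 keep the feasible region inside a bounded box. A feasible, bounded LP attains a finite optimum at a vertex.

Bounded optimum: z* = 21 at (3, 0).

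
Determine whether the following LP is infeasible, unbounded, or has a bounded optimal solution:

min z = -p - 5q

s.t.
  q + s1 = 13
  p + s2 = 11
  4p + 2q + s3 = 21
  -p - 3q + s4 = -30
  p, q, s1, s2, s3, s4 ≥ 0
The point (0, 10.5) satisfies every constraint, so the LP is feasible; the constraints give p ≤ 11 and q ≤ 13, which with p, q ≥ 0 keep the feasible region inside a bounded box. A feasible, bounded LP attains a finite optimum at a vertex.

Evaluating z = -p - 5q at each vertex:
  (0, 10): z = -50
  (0.3, 9.9): z = -49.8
  (0, 10.5): z = -52.5

Feasible with finite optimum z* = -52.5 at (0, 10.5).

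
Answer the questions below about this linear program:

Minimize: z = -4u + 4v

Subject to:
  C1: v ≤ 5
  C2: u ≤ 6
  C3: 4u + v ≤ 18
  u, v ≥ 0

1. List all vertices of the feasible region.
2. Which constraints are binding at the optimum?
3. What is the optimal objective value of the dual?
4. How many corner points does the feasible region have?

1. (0, 0), (4.5, 0), (3.25, 5), (0, 5)
2. C3, v ≥ 0
3. -18 (by strong duality, equal to the primal optimum)
4. 4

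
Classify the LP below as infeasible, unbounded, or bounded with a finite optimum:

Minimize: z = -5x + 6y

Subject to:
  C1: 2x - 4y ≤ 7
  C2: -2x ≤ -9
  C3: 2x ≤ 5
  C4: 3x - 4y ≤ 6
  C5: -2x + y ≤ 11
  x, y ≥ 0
C3 requires 2x ≤ 5, while C2 (-2x ≤ -9) is equivalent to 2x ≥ 9. Together they would need 9 ≤ 2x ≤ 5, which is impossible since 9 > 5. No point satisfies all constraints.

Infeasible — the constraint set is empty.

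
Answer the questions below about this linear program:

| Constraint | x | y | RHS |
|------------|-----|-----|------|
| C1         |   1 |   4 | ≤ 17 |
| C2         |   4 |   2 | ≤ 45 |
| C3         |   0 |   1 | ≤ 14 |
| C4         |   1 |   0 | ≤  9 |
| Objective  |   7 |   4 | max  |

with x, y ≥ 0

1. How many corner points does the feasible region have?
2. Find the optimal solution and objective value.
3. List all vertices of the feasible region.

1. 4
2. x = 9, y = 2, z = 71
3. (0, 0), (9, 0), (9, 2), (0, 4.25)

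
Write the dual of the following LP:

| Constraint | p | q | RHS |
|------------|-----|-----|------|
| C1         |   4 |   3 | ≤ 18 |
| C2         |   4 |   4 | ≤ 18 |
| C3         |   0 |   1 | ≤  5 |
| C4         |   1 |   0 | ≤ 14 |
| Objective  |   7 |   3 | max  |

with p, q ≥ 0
Minimize: z = 18y1 + 18y2 + 5y3 + 14y4

Subject to:
  C1: -4y1 - 4y2 - y4 ≤ -7
  C2: -3y1 - 4y2 - y3 ≤ -3
  y1, y2, y3, y4 ≥ 0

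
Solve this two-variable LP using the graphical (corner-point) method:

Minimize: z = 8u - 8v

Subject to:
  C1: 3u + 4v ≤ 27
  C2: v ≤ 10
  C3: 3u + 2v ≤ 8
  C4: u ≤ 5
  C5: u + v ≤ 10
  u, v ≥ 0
Each vertex is the intersection of two constraint boundaries that also satisfies all remaining constraints:
  u = 0 and v = 0 → (0, 0)
  3u + 2v = 8 and v = 0 → (2.667, 0)
  3u + 2v = 8 and u = 0 → (0, 4)

Evaluating z = 8u - 8v at each vertex:
  (0, 0): z = 0
  (2.667, 0): z = 21.33
  (0, 4): z = -32

The minimum is at (0, 4) with z = -32.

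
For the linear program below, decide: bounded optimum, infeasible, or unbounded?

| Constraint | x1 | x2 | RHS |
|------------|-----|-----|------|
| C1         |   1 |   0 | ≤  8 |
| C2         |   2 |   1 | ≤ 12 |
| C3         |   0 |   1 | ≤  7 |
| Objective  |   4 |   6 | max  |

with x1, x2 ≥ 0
The point (2.5, 7) satisfies every constraint, so the LP is feasible; the constraints give x1 ≤ 8 and x2 ≤ 7, which with x1, x2 ≥ 0 keep the feasible region inside a bounded box. A feasible, bounded LP attains a finite optimum at a vertex.

The LP has an optimal solution: (2.5, 7) with z = 52.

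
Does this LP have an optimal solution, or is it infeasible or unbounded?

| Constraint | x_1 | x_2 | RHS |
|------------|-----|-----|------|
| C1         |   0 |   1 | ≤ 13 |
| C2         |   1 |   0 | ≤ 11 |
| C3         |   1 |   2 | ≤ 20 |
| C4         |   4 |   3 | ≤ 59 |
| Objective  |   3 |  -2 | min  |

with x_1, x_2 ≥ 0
The point (0, 10) satisfies every constraint, so the LP is feasible; the constraints give x_1 ≤ 11 and x_2 ≤ 13, which with x_1, x_2 ≥ 0 keep the feasible region inside a bounded box. A feasible, bounded LP attains a finite optimum at a vertex.

Evaluating z = 3x_1 - 2x_2 at each vertex:
  (0, 0): z = 0
  (11, 0): z = 33
  (11, 4.5): z = 24
  (0, 10): z = -20

Bounded optimum: z* = -20 at (0, 10).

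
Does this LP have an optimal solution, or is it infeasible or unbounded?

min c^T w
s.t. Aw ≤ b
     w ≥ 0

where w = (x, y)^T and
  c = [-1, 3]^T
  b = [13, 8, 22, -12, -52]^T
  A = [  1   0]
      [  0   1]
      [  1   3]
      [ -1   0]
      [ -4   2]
The point (13, 0) satisfies every constraint, so the LP is feasible; the constraints give x ≤ 13 and y ≤ 8, which with x, y ≥ 0 keep the feasible region inside a bounded box. A feasible, bounded LP attains a finite optimum at a vertex.

Evaluating z = -x + 3y at each vertex:
  (13, 0): z = -13

Feasible with finite optimum z* = -13 at (13, 0).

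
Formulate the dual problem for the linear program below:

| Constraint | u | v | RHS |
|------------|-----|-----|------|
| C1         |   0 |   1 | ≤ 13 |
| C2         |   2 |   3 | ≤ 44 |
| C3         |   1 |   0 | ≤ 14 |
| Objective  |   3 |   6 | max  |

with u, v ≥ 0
Minimize: z = 13y1 + 44y2 + 14y3

Subject to:
  C1: -2y2 - y3 ≤ -3
  C2: -y1 - 3y2 ≤ -6
  y1, y2, y3 ≥ 0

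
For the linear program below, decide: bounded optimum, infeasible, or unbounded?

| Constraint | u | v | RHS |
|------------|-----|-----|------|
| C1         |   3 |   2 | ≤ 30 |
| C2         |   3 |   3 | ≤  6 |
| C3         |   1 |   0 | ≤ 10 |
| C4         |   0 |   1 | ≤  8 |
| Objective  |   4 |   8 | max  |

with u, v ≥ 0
The point (0, 2) satisfies every constraint, so the LP is feasible; the constraints give u ≤ 10 and v ≤ 8, which with u, v ≥ 0 keep the feasible region inside a bounded box. A feasible, bounded LP attains a finite optimum at a vertex.

The LP has an optimal solution: (0, 2) with z = 16.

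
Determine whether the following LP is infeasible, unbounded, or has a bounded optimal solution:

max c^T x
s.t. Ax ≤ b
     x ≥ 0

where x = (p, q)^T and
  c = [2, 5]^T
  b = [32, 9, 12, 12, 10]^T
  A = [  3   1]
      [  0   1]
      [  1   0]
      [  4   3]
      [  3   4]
The point (0, 2.5) satisfies every constraint, so the LP is feasible; the constraints give p ≤ 12 and q ≤ 9, which with p, q ≥ 0 keep the feasible region inside a bounded box. A feasible, bounded LP attains a finite optimum at a vertex.

Evaluating z = 2p + 5q at each vertex:
  (0, 0): z = 0
  (3, 0): z = 6
  (2.571, 0.5714): z = 8
  (0, 2.5): z = 12.5

Feasible with finite optimum z* = 12.5 at (0, 2.5).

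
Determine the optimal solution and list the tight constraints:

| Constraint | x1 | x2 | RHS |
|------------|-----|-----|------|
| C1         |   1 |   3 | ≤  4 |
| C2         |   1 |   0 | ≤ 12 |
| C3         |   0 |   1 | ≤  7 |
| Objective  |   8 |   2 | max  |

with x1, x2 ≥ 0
Optimal: x1 = 4, x2 = 0
Slack at optimum:
  C1: slack = 0 (binding)
  C2: slack = 8
  C3: slack = 7
  x1 ≥ 0: x1 = 4
  x2 ≥ 0: x2 = 0 (binding)
Binding constraints: C1, x2 ≥ 0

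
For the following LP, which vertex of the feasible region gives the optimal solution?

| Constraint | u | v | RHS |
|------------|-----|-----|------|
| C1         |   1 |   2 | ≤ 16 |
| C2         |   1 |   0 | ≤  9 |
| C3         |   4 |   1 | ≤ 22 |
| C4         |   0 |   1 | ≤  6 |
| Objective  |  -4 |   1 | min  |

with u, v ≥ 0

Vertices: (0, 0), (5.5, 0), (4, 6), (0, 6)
(5.5, 0) with z = -22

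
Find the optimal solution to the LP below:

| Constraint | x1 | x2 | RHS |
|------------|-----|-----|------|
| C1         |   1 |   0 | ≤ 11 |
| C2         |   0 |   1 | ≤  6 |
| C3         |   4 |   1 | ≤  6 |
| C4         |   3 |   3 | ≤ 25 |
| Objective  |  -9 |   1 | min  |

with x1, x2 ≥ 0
x1 = 1.5, x2 = 0, z = -13.5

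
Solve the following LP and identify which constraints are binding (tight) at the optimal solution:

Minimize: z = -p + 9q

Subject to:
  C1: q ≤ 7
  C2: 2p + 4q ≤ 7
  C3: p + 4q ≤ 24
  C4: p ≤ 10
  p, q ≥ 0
Optimal: p = 3.5, q = 0
Slack at optimum:
  C1: slack = 7
  C2: slack = 0 (binding)
  C3: slack = 20.5
  C4: slack = 6.5
  p ≥ 0: p = 3.5
  q ≥ 0: q = 0 (binding)
Binding constraints: C2, q ≥ 0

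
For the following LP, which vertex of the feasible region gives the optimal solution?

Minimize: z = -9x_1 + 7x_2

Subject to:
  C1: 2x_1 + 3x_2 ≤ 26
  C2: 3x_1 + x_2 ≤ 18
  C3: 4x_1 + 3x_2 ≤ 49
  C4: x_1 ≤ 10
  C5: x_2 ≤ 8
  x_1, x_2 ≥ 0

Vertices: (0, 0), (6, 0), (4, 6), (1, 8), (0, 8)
(6, 0) with z = -54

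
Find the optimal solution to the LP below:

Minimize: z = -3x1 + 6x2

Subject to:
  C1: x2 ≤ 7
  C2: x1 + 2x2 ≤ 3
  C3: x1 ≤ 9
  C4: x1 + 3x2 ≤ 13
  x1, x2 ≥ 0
Each vertex is the intersection of two constraint boundaries that also satisfies all remaining constraints:
  x1 = 0 and x2 = 0 → (0, 0)
  x1 + 2x2 = 3 and x2 = 0 → (3, 0)
  x1 + 2x2 = 3 and x1 = 0 → (0, 1.5)

Evaluating z = -3x1 + 6x2 at each vertex:
  (0, 0): z = 0
  (3, 0): z = -9
  (0, 1.5): z = 9

The minimum is at (3, 0) with z = -9.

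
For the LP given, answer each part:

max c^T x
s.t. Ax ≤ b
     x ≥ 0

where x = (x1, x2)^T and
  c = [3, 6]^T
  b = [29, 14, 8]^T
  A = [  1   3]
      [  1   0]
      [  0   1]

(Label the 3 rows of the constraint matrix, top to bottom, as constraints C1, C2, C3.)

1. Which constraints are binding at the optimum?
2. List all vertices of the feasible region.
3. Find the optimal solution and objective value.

1. C1, C2
2. (0, 0), (14, 0), (14, 5), (5, 8), (0, 8)
3. x1 = 14, x2 = 5, z = 72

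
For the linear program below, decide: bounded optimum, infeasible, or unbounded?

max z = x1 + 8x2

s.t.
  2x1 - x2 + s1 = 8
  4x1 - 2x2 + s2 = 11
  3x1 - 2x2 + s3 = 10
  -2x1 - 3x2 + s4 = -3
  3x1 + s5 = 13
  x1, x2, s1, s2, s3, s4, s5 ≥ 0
Feasible point: (0, 1) satisfies every constraint, so the LP is feasible.
Direction d = (0, 1): for each constraint row a, a·d ≤ 0 —
  (2)(0) + (-1)(1) = -1 ≤ 0
  (4)(0) + (-2)(1) = -2 ≤ 0
  (3)(0) + (-2)(1) = -2 ≤ 0
  (-2)(0) + (-3)(1) = -3 ≤ 0
  (3)(0) + (0)(1) = 0 ≤ 0
and d ≥ 0, so (0, 1) + t·d stays feasible for every t ≥ 0. Along this ray z = x1 + 8x2 changes by 8 per unit t, so z → +∞.

Unbounded — the objective can increase without bound over the feasible region.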